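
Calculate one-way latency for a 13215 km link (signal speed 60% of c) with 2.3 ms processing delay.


Speed = 0.6 * 3e5 km/s = 180000 km/s
Propagation delay = 13215 / 180000 = 0.0734 s = 73.4167 ms
Processing delay = 2.3 ms
Total one-way latency = 75.7167 ms


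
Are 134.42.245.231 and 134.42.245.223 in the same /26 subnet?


Mask: 255.255.255.192
134.42.245.231 AND mask = 134.42.245.192
134.42.245.223 AND mask = 134.42.245.192
Yes, same subnet (134.42.245.192)


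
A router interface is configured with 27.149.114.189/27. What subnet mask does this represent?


/27 means 27 network bits, 5 host bits
Binary: 11111111111111111111111111100000
Mask: 255.255.255.224


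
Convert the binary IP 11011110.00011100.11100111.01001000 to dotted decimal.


11011110 = 222
00011100 = 28
11100111 = 231
01001000 = 72
IP: 222.28.231.72


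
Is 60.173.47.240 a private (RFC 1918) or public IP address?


RFC 1918 private ranges:
  10.0.0.0/8 (10.0.0.0 - 10.255.255.255)
  172.16.0.0/12 (172.16.0.0 - 172.31.255.255)
  192.168.0.0/16 (192.168.0.0 - 192.168.255.255)
Public (not in any RFC 1918 range)


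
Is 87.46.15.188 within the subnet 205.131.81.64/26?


Subnet network: 205.131.81.64
Test IP AND mask: 87.46.15.128
No, 87.46.15.188 is not in 205.131.81.64/26


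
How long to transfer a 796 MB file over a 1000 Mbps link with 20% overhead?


Effective throughput = 1000 * (1 - 20/100) = 800 Mbps
File size in Mb = 796 * 8 = 6368 Mb
Time = 6368 / 800
Time = 7.96 seconds


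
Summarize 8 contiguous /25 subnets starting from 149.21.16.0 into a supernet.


Original prefix: /25
Number of subnets: 8 = 2^3
New prefix = 25 - 3 = 22
Supernet: 149.21.16.0/22


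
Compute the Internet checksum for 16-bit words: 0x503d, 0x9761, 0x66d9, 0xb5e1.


Sum all words (with carry folding):
+ 0x503d = 0x503d
+ 0x9761 = 0xe79e
+ 0x66d9 = 0x4e78
+ 0xb5e1 = 0x045a
One's complement: ~0x045a
Checksum = 0xfba5


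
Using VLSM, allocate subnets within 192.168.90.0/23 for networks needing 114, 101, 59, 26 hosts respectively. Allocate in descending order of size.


114 hosts -> /25 (126 usable): 192.168.90.0/25
101 hosts -> /25 (126 usable): 192.168.90.128/25
59 hosts -> /26 (62 usable): 192.168.91.0/26
26 hosts -> /27 (30 usable): 192.168.91.64/27
Allocation: 192.168.90.0/25 (114 hosts, 126 usable); 192.168.90.128/25 (101 hosts, 126 usable); 192.168.91.0/26 (59 hosts, 62 usable); 192.168.91.64/27 (26 hosts, 30 usable)


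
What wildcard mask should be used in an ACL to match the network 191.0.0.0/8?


Subnet mask: 255.0.0.0
Wildcard = 255.255.255.255 - subnet mask
255 - 255 = 0
255 - 0 = 255
255 - 0 = 255
255 - 0 = 255
Wildcard: 0.255.255.255


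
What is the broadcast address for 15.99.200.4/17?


Network: 15.99.128.0/17
Host bits = 15
Set all host bits to 1:
Broadcast: 15.99.255.255


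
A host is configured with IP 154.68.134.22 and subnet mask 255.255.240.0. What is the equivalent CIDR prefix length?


Binary: 11111111.11111111.11110000.00000000
Count leading 1s
Prefix: /20


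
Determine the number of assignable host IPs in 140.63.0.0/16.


Host bits = 32 - 16 = 16
Total addresses = 2^16 = 65536
Usable = total - 2 (network and broadcast)
Usable hosts: 65534


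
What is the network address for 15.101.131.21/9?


IP:   00001111.01100101.10000011.00010101
Mask: 11111111.10000000.00000000.00000000
AND operation:
Net:  00001111.00000000.00000000.00000000
Network: 15.0.0.0/9


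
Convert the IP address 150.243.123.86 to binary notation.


150 = 10010110
243 = 11110011
123 = 01111011
86 = 01010110
Binary: 10010110.11110011.01111011.01010110


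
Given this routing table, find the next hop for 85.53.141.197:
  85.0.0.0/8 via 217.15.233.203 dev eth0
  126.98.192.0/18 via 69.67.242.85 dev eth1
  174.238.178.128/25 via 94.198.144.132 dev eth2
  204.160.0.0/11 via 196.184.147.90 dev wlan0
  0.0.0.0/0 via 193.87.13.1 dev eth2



Longest prefix match for 85.53.141.197:
  /8 85.0.0.0: MATCH
  /18 126.98.192.0: no
  /25 174.238.178.128: no
  /11 204.160.0.0: no
  /0 0.0.0.0: MATCH
Selected: next-hop 217.15.233.203 via eth0 (matched /8)


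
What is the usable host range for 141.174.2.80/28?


Network: 141.174.2.80
Broadcast: 141.174.2.95
First usable = network + 1
Last usable = broadcast - 1
Range: 141.174.2.81 to 141.174.2.94


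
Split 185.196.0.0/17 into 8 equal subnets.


New prefix = 17 + 3 = 20
Each subnet has 4096 addresses
  185.196.0.0/20
  185.196.16.0/20
  185.196.32.0/20
  185.196.48.0/20
  185.196.64.0/20
  185.196.80.0/20
  185.196.96.0/20
  185.196.112.0/20
Subnets: 185.196.0.0/20, 185.196.16.0/20, 185.196.32.0/20, 185.196.48.0/20, 185.196.64.0/20, 185.196.80.0/20, 185.196.96.0/20, 185.196.112.0/20


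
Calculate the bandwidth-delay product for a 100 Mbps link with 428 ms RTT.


BDP = bandwidth * RTT
= 100 Mbps * 428 ms
= 100 * 1e6 * 428 / 1000 bits
= 42800000 bits
= 5350000 bytes
= 5224.6094 KB
BDP = 42800000 bits (5350000 bytes)


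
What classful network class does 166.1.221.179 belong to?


First octet: 166
Binary: 10100110
10xxxxxx -> Class B (128-191)
Class B, default mask 255.255.0.0 (/16)


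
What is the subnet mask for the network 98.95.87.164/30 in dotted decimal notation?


/30 means 30 network bits, 2 host bits
Binary: 11111111111111111111111111111100
Mask: 255.255.255.252


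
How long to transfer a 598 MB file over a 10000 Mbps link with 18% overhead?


Effective throughput = 10000 * (1 - 18/100) = 8200 Mbps
File size in Mb = 598 * 8 = 4784 Mb
Time = 4784 / 8200
Time = 0.5834 seconds


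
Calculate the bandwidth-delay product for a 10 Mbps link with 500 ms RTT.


BDP = bandwidth * RTT
= 10 Mbps * 500 ms
= 10 * 1e6 * 500 / 1000 bits
= 5000000 bits
= 625000 bytes
= 610.3516 KB
BDP = 5000000 bits (625000 bytes)


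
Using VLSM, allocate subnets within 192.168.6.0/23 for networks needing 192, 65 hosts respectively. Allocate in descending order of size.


192 hosts -> /24 (254 usable): 192.168.6.0/24
65 hosts -> /25 (126 usable): 192.168.7.0/25
Allocation: 192.168.6.0/24 (192 hosts, 254 usable); 192.168.7.0/25 (65 hosts, 126 usable)


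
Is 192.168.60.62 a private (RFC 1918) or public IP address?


RFC 1918 private ranges:
  10.0.0.0/8 (10.0.0.0 - 10.255.255.255)
  172.16.0.0/12 (172.16.0.0 - 172.31.255.255)
  192.168.0.0/16 (192.168.0.0 - 192.168.255.255)
Private (in 192.168.0.0/16)


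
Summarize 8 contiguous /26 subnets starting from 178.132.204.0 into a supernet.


Original prefix: /26
Number of subnets: 8 = 2^3
New prefix = 26 - 3 = 23
Supernet: 178.132.204.0/23


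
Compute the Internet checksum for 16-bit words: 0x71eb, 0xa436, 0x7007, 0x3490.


Sum all words (with carry folding):
+ 0x71eb = 0x71eb
+ 0xa436 = 0x1622
+ 0x7007 = 0x8629
+ 0x3490 = 0xbab9
One's complement: ~0xbab9
Checksum = 0x4546


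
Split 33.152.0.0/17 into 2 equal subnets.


New prefix = 17 + 1 = 18
Each subnet has 16384 addresses
  33.152.0.0/18
  33.152.64.0/18
Subnets: 33.152.0.0/18, 33.152.64.0/18


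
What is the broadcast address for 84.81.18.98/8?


Network: 84.0.0.0/8
Host bits = 24
Set all host bits to 1:
Broadcast: 84.255.255.255


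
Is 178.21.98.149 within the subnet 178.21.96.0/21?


Subnet network: 178.21.96.0
Test IP AND mask: 178.21.96.0
Yes, 178.21.98.149 is in 178.21.96.0/21


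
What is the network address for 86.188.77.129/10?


IP:   01010110.10111100.01001101.10000001
Mask: 11111111.11000000.00000000.00000000
AND operation:
Net:  01010110.10000000.00000000.00000000
Network: 86.128.0.0/10


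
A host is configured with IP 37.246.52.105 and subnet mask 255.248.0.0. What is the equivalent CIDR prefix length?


Binary: 11111111.11111000.00000000.00000000
Count leading 1s
Prefix: /13


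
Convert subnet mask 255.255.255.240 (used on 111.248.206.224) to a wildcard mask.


Subnet mask: 255.255.255.240
Wildcard = 255.255.255.255 - subnet mask
255 - 255 = 0
255 - 255 = 0
255 - 255 = 0
255 - 240 = 15
Wildcard: 0.0.0.15


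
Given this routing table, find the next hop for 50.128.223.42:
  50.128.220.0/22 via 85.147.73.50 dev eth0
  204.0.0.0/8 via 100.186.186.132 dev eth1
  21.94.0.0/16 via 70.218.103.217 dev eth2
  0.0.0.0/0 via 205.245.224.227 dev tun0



Longest prefix match for 50.128.223.42:
  /22 50.128.220.0: MATCH
  /8 204.0.0.0: no
  /16 21.94.0.0: no
  /0 0.0.0.0: MATCH
Selected: next-hop 85.147.73.50 via eth0 (matched /22)


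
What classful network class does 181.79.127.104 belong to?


First octet: 181
Binary: 10110101
10xxxxxx -> Class B (128-191)
Class B, default mask 255.255.0.0 (/16)


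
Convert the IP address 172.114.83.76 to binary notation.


172 = 10101100
114 = 01110010
83 = 01010011
76 = 01001100
Binary: 10101100.01110010.01010011.01001100


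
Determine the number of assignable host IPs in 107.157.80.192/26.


Host bits = 32 - 26 = 6
Total addresses = 2^6 = 64
Usable = total - 2 (network and broadcast)
Usable hosts: 62


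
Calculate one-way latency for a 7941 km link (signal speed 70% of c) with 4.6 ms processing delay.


Speed = 0.7 * 3e5 km/s = 210000 km/s
Propagation delay = 7941 / 210000 = 0.0378 s = 37.8143 ms
Processing delay = 4.6 ms
Total one-way latency = 42.4143 ms


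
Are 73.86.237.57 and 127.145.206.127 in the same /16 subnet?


Mask: 255.255.0.0
73.86.237.57 AND mask = 73.86.0.0
127.145.206.127 AND mask = 127.145.0.0
No, different subnets (73.86.0.0 vs 127.145.0.0)


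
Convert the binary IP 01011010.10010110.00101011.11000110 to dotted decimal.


01011010 = 90
10010110 = 150
00101011 = 43
11000110 = 198
IP: 90.150.43.198


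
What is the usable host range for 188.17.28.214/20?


Network: 188.17.16.0
Broadcast: 188.17.31.255
First usable = network + 1
Last usable = broadcast - 1
Range: 188.17.16.1 to 188.17.31.254


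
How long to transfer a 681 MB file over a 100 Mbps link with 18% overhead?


Effective throughput = 100 * (1 - 18/100) = 82 Mbps
File size in Mb = 681 * 8 = 5448 Mb
Time = 5448 / 82
Time = 66.439 seconds


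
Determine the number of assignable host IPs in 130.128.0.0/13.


Host bits = 32 - 13 = 19
Total addresses = 2^19 = 524288
Usable = total - 2 (network and broadcast)
Usable hosts: 524286


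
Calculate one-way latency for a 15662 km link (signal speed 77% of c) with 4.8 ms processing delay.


Speed = 0.77 * 3e5 km/s = 231000 km/s
Propagation delay = 15662 / 231000 = 0.0678 s = 67.8009 ms
Processing delay = 4.8 ms
Total one-way latency = 72.6009 ms


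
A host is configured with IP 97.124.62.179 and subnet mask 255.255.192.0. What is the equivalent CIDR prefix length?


Binary: 11111111.11111111.11000000.00000000
Count leading 1s
Prefix: /18


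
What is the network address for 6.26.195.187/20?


IP:   00000110.00011010.11000011.10111011
Mask: 11111111.11111111.11110000.00000000
AND operation:
Net:  00000110.00011010.11000000.00000000
Network: 6.26.192.0/20


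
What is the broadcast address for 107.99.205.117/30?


Network: 107.99.205.116/30
Host bits = 2
Set all host bits to 1:
Broadcast: 107.99.205.119


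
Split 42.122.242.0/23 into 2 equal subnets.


New prefix = 23 + 1 = 24
Each subnet has 256 addresses
  42.122.242.0/24
  42.122.243.0/24
Subnets: 42.122.242.0/24, 42.122.243.0/24


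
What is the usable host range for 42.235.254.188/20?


Network: 42.235.240.0
Broadcast: 42.235.255.255
First usable = network + 1
Last usable = broadcast - 1
Range: 42.235.240.1 to 42.235.255.254


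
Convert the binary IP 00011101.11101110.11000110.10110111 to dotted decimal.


00011101 = 29
11101110 = 238
11000110 = 198
10110111 = 183
IP: 29.238.198.183


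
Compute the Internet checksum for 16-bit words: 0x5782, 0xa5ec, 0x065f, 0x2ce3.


Sum all words (with carry folding):
+ 0x5782 = 0x5782
+ 0xa5ec = 0xfd6e
+ 0x065f = 0x03ce
+ 0x2ce3 = 0x30b1
One's complement: ~0x30b1
Checksum = 0xcf4e


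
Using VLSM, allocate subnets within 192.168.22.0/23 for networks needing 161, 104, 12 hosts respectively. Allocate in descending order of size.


161 hosts -> /24 (254 usable): 192.168.22.0/24
104 hosts -> /25 (126 usable): 192.168.23.0/25
12 hosts -> /28 (14 usable): 192.168.23.128/28
Allocation: 192.168.22.0/24 (161 hosts, 254 usable); 192.168.23.0/25 (104 hosts, 126 usable); 192.168.23.128/28 (12 hosts, 14 usable)


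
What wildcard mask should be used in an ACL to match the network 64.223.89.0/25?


Subnet mask: 255.255.255.128
Wildcard = 255.255.255.255 - subnet mask
255 - 255 = 0
255 - 255 = 0
255 - 255 = 0
255 - 128 = 127
Wildcard: 0.0.0.127


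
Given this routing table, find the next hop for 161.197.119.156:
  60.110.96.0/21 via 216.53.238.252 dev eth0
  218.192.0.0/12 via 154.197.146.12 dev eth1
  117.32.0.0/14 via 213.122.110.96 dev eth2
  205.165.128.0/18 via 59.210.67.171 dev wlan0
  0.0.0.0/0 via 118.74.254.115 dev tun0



Longest prefix match for 161.197.119.156:
  /21 60.110.96.0: no
  /12 218.192.0.0: no
  /14 117.32.0.0: no
  /18 205.165.128.0: no
  /0 0.0.0.0: MATCH
Selected: next-hop 118.74.254.115 via tun0 (matched /0)


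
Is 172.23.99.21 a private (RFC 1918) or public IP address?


RFC 1918 private ranges:
  10.0.0.0/8 (10.0.0.0 - 10.255.255.255)
  172.16.0.0/12 (172.16.0.0 - 172.31.255.255)
  192.168.0.0/16 (192.168.0.0 - 192.168.255.255)
Private (in 172.16.0.0/12)


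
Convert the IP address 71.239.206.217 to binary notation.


71 = 01000111
239 = 11101111
206 = 11001110
217 = 11011001
Binary: 01000111.11101111.11001110.11011001


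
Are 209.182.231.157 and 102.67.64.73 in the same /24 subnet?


Mask: 255.255.255.0
209.182.231.157 AND mask = 209.182.231.0
102.67.64.73 AND mask = 102.67.64.0
No, different subnets (209.182.231.0 vs 102.67.64.0)


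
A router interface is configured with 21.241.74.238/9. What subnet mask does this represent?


/9 means 9 network bits, 23 host bits
Binary: 11111111100000000000000000000000
Mask: 255.128.0.0


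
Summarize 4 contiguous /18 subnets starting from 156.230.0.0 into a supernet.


Original prefix: /18
Number of subnets: 4 = 2^2
New prefix = 18 - 2 = 16
Supernet: 156.230.0.0/16


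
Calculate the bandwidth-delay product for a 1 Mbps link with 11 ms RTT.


BDP = bandwidth * RTT
= 1 Mbps * 11 ms
= 1 * 1e6 * 11 / 1000 bits
= 11000 bits
= 1375 bytes
= 1.3428 KB
BDP = 11000 bits (1375 bytes)


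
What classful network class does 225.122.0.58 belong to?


First octet: 225
Binary: 11100001
1110xxxx -> Class D (224-239)
Class D (multicast), default mask N/A


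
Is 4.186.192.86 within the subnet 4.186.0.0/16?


Subnet network: 4.186.0.0
Test IP AND mask: 4.186.0.0
Yes, 4.186.192.86 is in 4.186.0.0/16


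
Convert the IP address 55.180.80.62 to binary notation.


55 = 00110111
180 = 10110100
80 = 01010000
62 = 00111110
Binary: 00110111.10110100.01010000.00111110


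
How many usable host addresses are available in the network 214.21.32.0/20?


Host bits = 32 - 20 = 12
Total addresses = 2^12 = 4096
Usable = total - 2 (network and broadcast)
Usable hosts: 4094


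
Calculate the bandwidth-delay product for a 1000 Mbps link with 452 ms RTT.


BDP = bandwidth * RTT
= 1000 Mbps * 452 ms
= 1000 * 1e6 * 452 / 1000 bits
= 452000000 bits
= 56500000 bytes
= 55175.7812 KB
BDP = 452000000 bits (56500000 bytes)


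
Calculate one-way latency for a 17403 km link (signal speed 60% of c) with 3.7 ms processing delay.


Speed = 0.6 * 3e5 km/s = 180000 km/s
Propagation delay = 17403 / 180000 = 0.0967 s = 96.6833 ms
Processing delay = 3.7 ms
Total one-way latency = 100.3833 ms


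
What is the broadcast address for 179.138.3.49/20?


Network: 179.138.0.0/20
Host bits = 12
Set all host bits to 1:
Broadcast: 179.138.15.255


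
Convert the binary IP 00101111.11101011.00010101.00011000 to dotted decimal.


00101111 = 47
11101011 = 235
00010101 = 21
00011000 = 24
IP: 47.235.21.24


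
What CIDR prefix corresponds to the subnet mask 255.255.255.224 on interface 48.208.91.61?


Binary: 11111111.11111111.11111111.11100000
Count leading 1s
Prefix: /27


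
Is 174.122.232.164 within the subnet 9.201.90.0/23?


Subnet network: 9.201.90.0
Test IP AND mask: 174.122.232.0
No, 174.122.232.164 is not in 9.201.90.0/23


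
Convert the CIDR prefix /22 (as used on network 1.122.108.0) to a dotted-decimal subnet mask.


/22 means 22 network bits, 10 host bits
Binary: 11111111111111111111110000000000
Mask: 255.255.252.0


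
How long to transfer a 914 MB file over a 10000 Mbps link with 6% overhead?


Effective throughput = 10000 * (1 - 6/100) = 9400 Mbps
File size in Mb = 914 * 8 = 7312 Mb
Time = 7312 / 9400
Time = 0.7779 seconds


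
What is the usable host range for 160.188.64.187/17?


Network: 160.188.0.0
Broadcast: 160.188.127.255
First usable = network + 1
Last usable = broadcast - 1
Range: 160.188.0.1 to 160.188.127.254


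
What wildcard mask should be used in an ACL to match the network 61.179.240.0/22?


Subnet mask: 255.255.252.0
Wildcard = 255.255.255.255 - subnet mask
255 - 255 = 0
255 - 255 = 0
255 - 252 = 3
255 - 0 = 255
Wildcard: 0.0.3.255


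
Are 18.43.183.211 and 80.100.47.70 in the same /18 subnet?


Mask: 255.255.192.0
18.43.183.211 AND mask = 18.43.128.0
80.100.47.70 AND mask = 80.100.0.0
No, different subnets (18.43.128.0 vs 80.100.0.0)


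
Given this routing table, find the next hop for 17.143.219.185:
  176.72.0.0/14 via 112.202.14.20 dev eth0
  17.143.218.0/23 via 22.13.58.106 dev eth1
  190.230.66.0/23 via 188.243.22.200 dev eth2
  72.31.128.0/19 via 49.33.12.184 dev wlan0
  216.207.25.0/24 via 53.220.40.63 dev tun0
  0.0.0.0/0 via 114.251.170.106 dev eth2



Longest prefix match for 17.143.219.185:
  /14 176.72.0.0: no
  /23 17.143.218.0: MATCH
  /23 190.230.66.0: no
  /19 72.31.128.0: no
  /24 216.207.25.0: no
  /0 0.0.0.0: MATCH
Selected: next-hop 22.13.58.106 via eth1 (matched /23)


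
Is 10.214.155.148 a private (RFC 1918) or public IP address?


RFC 1918 private ranges:
  10.0.0.0/8 (10.0.0.0 - 10.255.255.255)
  172.16.0.0/12 (172.16.0.0 - 172.31.255.255)
  192.168.0.0/16 (192.168.0.0 - 192.168.255.255)
Private (in 10.0.0.0/8)


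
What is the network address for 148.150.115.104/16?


IP:   10010100.10010110.01110011.01101000
Mask: 11111111.11111111.00000000.00000000
AND operation:
Net:  10010100.10010110.00000000.00000000
Network: 148.150.0.0/16


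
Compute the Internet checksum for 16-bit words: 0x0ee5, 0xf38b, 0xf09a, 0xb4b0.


Sum all words (with carry folding):
+ 0x0ee5 = 0x0ee5
+ 0xf38b = 0x0271
+ 0xf09a = 0xf30b
+ 0xb4b0 = 0xa7bc
One's complement: ~0xa7bc
Checksum = 0x5843


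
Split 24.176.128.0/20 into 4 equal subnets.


New prefix = 20 + 2 = 22
Each subnet has 1024 addresses
  24.176.128.0/22
  24.176.132.0/22
  24.176.136.0/22
  24.176.140.0/22
Subnets: 24.176.128.0/22, 24.176.132.0/22, 24.176.136.0/22, 24.176.140.0/22


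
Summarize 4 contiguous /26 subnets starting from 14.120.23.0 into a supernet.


Original prefix: /26
Number of subnets: 4 = 2^2
New prefix = 26 - 2 = 24
Supernet: 14.120.23.0/24


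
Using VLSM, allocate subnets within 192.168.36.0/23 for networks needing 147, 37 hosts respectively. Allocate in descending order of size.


147 hosts -> /24 (254 usable): 192.168.36.0/24
37 hosts -> /26 (62 usable): 192.168.37.0/26
Allocation: 192.168.36.0/24 (147 hosts, 254 usable); 192.168.37.0/26 (37 hosts, 62 usable)


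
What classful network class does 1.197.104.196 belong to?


First octet: 1
Binary: 00000001
0xxxxxxx -> Class A (1-126)
Class A, default mask 255.0.0.0 (/8)


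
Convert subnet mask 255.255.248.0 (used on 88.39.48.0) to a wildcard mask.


Subnet mask: 255.255.248.0
Wildcard = 255.255.255.255 - subnet mask
255 - 255 = 0
255 - 255 = 0
255 - 248 = 7
255 - 0 = 255
Wildcard: 0.0.7.255


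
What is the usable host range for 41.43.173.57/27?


Network: 41.43.173.32
Broadcast: 41.43.173.63
First usable = network + 1
Last usable = broadcast - 1
Range: 41.43.173.33 to 41.43.173.62


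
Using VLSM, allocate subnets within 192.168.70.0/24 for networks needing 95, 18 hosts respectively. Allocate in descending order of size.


95 hosts -> /25 (126 usable): 192.168.70.0/25
18 hosts -> /27 (30 usable): 192.168.70.128/27
Allocation: 192.168.70.0/25 (95 hosts, 126 usable); 192.168.70.128/27 (18 hosts, 30 usable)


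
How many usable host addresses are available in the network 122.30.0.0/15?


Host bits = 32 - 15 = 17
Total addresses = 2^17 = 131072
Usable = total - 2 (network and broadcast)
Usable hosts: 131070


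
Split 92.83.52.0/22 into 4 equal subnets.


New prefix = 22 + 2 = 24
Each subnet has 256 addresses
  92.83.52.0/24
  92.83.53.0/24
  92.83.54.0/24
  92.83.55.0/24
Subnets: 92.83.52.0/24, 92.83.53.0/24, 92.83.54.0/24, 92.83.55.0/24


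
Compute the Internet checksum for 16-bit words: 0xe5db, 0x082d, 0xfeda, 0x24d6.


Sum all words (with carry folding):
+ 0xe5db = 0xe5db
+ 0x082d = 0xee08
+ 0xfeda = 0xece3
+ 0x24d6 = 0x11ba
One's complement: ~0x11ba
Checksum = 0xee45


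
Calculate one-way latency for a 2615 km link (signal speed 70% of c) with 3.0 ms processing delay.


Speed = 0.7 * 3e5 km/s = 210000 km/s
Propagation delay = 2615 / 210000 = 0.0125 s = 12.4524 ms
Processing delay = 3.0 ms
Total one-way latency = 15.4524 ms


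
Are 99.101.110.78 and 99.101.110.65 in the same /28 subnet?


Mask: 255.255.255.240
99.101.110.78 AND mask = 99.101.110.64
99.101.110.65 AND mask = 99.101.110.64
Yes, same subnet (99.101.110.64)


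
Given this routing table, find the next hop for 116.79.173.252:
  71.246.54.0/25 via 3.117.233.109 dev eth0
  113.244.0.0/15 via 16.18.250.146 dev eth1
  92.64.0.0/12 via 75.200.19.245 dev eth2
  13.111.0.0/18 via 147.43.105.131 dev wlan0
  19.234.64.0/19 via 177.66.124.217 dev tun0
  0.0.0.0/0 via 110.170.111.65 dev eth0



Longest prefix match for 116.79.173.252:
  /25 71.246.54.0: no
  /15 113.244.0.0: no
  /12 92.64.0.0: no
  /18 13.111.0.0: no
  /19 19.234.64.0: no
  /0 0.0.0.0: MATCH
Selected: next-hop 110.170.111.65 via eth0 (matched /0)


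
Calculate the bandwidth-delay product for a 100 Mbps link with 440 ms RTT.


BDP = bandwidth * RTT
= 100 Mbps * 440 ms
= 100 * 1e6 * 440 / 1000 bits
= 44000000 bits
= 5500000 bytes
= 5371.0938 KB
BDP = 44000000 bits (5500000 bytes)


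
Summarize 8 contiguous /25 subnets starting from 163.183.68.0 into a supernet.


Original prefix: /25
Number of subnets: 8 = 2^3
New prefix = 25 - 3 = 22
Supernet: 163.183.68.0/22


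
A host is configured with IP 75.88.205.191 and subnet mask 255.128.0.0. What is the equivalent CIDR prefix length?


Binary: 11111111.10000000.00000000.00000000
Count leading 1s
Prefix: /9


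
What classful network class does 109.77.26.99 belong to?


First octet: 109
Binary: 01101101
0xxxxxxx -> Class A (1-126)
Class A, default mask 255.0.0.0 (/8)


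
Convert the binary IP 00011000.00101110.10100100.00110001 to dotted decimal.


00011000 = 24
00101110 = 46
10100100 = 164
00110001 = 49
IP: 24.46.164.49


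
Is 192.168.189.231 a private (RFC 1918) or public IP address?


RFC 1918 private ranges:
  10.0.0.0/8 (10.0.0.0 - 10.255.255.255)
  172.16.0.0/12 (172.16.0.0 - 172.31.255.255)
  192.168.0.0/16 (192.168.0.0 - 192.168.255.255)
Private (in 192.168.0.0/16)


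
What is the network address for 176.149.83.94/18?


IP:   10110000.10010101.01010011.01011110
Mask: 11111111.11111111.11000000.00000000
AND operation:
Net:  10110000.10010101.01000000.00000000
Network: 176.149.64.0/18


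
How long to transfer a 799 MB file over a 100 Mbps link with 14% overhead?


Effective throughput = 100 * (1 - 14/100) = 86 Mbps
File size in Mb = 799 * 8 = 6392 Mb
Time = 6392 / 86
Time = 74.3256 seconds


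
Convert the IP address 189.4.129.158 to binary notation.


189 = 10111101
4 = 00000100
129 = 10000001
158 = 10011110
Binary: 10111101.00000100.10000001.10011110


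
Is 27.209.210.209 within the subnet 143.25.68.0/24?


Subnet network: 143.25.68.0
Test IP AND mask: 27.209.210.0
No, 27.209.210.209 is not in 143.25.68.0/24


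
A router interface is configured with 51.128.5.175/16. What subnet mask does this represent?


/16 means 16 network bits, 16 host bits
Binary: 11111111111111110000000000000000
Mask: 255.255.0.0


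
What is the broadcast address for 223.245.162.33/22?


Network: 223.245.160.0/22
Host bits = 10
Set all host bits to 1:
Broadcast: 223.245.163.255


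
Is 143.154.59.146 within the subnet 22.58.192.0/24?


Subnet network: 22.58.192.0
Test IP AND mask: 143.154.59.0
No, 143.154.59.146 is not in 22.58.192.0/24


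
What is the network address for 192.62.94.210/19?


IP:   11000000.00111110.01011110.11010010
Mask: 11111111.11111111.11100000.00000000
AND operation:
Net:  11000000.00111110.01000000.00000000
Network: 192.62.64.0/19


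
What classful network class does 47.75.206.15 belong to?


First octet: 47
Binary: 00101111
0xxxxxxx -> Class A (1-126)
Class A, default mask 255.0.0.0 (/8)


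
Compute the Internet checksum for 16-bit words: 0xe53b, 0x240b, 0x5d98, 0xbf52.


Sum all words (with carry folding):
+ 0xe53b = 0xe53b
+ 0x240b = 0x0947
+ 0x5d98 = 0x66df
+ 0xbf52 = 0x2632
One's complement: ~0x2632
Checksum = 0xd9cd


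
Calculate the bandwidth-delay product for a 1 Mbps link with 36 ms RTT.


BDP = bandwidth * RTT
= 1 Mbps * 36 ms
= 1 * 1e6 * 36 / 1000 bits
= 36000 bits
= 4500 bytes
= 4.3945 KB
BDP = 36000 bits (4500 bytes)


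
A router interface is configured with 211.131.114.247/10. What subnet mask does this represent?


/10 means 10 network bits, 22 host bits
Binary: 11111111110000000000000000000000
Mask: 255.192.0.0


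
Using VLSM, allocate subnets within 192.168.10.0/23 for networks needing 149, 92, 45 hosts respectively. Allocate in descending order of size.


149 hosts -> /24 (254 usable): 192.168.10.0/24
92 hosts -> /25 (126 usable): 192.168.11.0/25
45 hosts -> /26 (62 usable): 192.168.11.128/26
Allocation: 192.168.10.0/24 (149 hosts, 254 usable); 192.168.11.0/25 (92 hosts, 126 usable); 192.168.11.128/26 (45 hosts, 62 usable)


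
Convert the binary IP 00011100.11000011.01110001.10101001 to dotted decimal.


00011100 = 28
11000011 = 195
01110001 = 113
10101001 = 169
IP: 28.195.113.169


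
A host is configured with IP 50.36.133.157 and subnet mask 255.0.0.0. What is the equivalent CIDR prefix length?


Binary: 11111111.00000000.00000000.00000000
Count leading 1s
Prefix: /8


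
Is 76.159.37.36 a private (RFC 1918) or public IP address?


RFC 1918 private ranges:
  10.0.0.0/8 (10.0.0.0 - 10.255.255.255)
  172.16.0.0/12 (172.16.0.0 - 172.31.255.255)
  192.168.0.0/16 (192.168.0.0 - 192.168.255.255)
Public (not in any RFC 1918 range)


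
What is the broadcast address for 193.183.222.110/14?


Network: 193.180.0.0/14
Host bits = 18
Set all host bits to 1:
Broadcast: 193.183.255.255


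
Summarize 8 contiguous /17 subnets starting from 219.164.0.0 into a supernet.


Original prefix: /17
Number of subnets: 8 = 2^3
New prefix = 17 - 3 = 14
Supernet: 219.164.0.0/14


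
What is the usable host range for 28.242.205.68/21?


Network: 28.242.200.0
Broadcast: 28.242.207.255
First usable = network + 1
Last usable = broadcast - 1
Range: 28.242.200.1 to 28.242.207.254


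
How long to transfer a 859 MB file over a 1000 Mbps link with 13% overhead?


Effective throughput = 1000 * (1 - 13/100) = 870 Mbps
File size in Mb = 859 * 8 = 6872 Mb
Time = 6872 / 870
Time = 7.8989 seconds


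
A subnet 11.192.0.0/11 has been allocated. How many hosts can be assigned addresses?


Host bits = 32 - 11 = 21
Total addresses = 2^21 = 2097152
Usable = total - 2 (network and broadcast)
Usable hosts: 2097150


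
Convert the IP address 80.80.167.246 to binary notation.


80 = 01010000
80 = 01010000
167 = 10100111
246 = 11110110
Binary: 01010000.01010000.10100111.11110110


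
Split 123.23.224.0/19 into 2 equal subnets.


New prefix = 19 + 1 = 20
Each subnet has 4096 addresses
  123.23.224.0/20
  123.23.240.0/20
Subnets: 123.23.224.0/20, 123.23.240.0/20


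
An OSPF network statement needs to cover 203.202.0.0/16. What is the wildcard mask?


Subnet mask: 255.255.0.0
Wildcard = 255.255.255.255 - subnet mask
255 - 255 = 0
255 - 255 = 0
255 - 0 = 255
255 - 0 = 255
Wildcard: 0.0.255.255


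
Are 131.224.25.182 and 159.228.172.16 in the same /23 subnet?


Mask: 255.255.254.0
131.224.25.182 AND mask = 131.224.24.0
159.228.172.16 AND mask = 159.228.172.0
No, different subnets (131.224.24.0 vs 159.228.172.0)


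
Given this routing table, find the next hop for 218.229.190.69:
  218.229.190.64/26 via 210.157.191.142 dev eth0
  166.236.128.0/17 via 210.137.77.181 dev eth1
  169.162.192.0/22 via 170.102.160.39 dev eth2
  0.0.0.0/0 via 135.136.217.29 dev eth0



Longest prefix match for 218.229.190.69:
  /26 218.229.190.64: MATCH
  /17 166.236.128.0: no
  /22 169.162.192.0: no
  /0 0.0.0.0: MATCH
Selected: next-hop 210.157.191.142 via eth0 (matched /26)


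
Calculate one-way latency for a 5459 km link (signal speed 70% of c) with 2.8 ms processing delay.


Speed = 0.7 * 3e5 km/s = 210000 km/s
Propagation delay = 5459 / 210000 = 0.026 s = 25.9952 ms
Processing delay = 2.8 ms
Total one-way latency = 28.7952 ms


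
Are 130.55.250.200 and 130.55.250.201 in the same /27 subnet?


Mask: 255.255.255.224
130.55.250.200 AND mask = 130.55.250.192
130.55.250.201 AND mask = 130.55.250.192
Yes, same subnet (130.55.250.192)


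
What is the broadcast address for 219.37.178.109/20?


Network: 219.37.176.0/20
Host bits = 12
Set all host bits to 1:
Broadcast: 219.37.191.255


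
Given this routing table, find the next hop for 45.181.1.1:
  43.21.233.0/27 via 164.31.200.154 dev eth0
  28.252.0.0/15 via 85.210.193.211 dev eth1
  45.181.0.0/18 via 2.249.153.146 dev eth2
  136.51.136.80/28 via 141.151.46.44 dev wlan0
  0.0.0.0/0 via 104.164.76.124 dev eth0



Longest prefix match for 45.181.1.1:
  /27 43.21.233.0: no
  /15 28.252.0.0: no
  /18 45.181.0.0: MATCH
  /28 136.51.136.80: no
  /0 0.0.0.0: MATCH
Selected: next-hop 2.249.153.146 via eth2 (matched /18)


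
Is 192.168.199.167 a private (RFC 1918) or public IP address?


RFC 1918 private ranges:
  10.0.0.0/8 (10.0.0.0 - 10.255.255.255)
  172.16.0.0/12 (172.16.0.0 - 172.31.255.255)
  192.168.0.0/16 (192.168.0.0 - 192.168.255.255)
Private (in 192.168.0.0/16)


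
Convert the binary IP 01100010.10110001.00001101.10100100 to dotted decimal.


01100010 = 98
10110001 = 177
00001101 = 13
10100100 = 164
IP: 98.177.13.164


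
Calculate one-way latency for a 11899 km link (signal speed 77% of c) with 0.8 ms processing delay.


Speed = 0.77 * 3e5 km/s = 231000 km/s
Propagation delay = 11899 / 231000 = 0.0515 s = 51.5108 ms
Processing delay = 0.8 ms
Total one-way latency = 52.3108 ms


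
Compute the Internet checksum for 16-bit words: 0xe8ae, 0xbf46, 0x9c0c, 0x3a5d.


Sum all words (with carry folding):
+ 0xe8ae = 0xe8ae
+ 0xbf46 = 0xa7f5
+ 0x9c0c = 0x4402
+ 0x3a5d = 0x7e5f
One's complement: ~0x7e5f
Checksum = 0x81a0


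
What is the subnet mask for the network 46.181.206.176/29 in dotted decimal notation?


/29 means 29 network bits, 3 host bits
Binary: 11111111111111111111111111111000
Mask: 255.255.255.248


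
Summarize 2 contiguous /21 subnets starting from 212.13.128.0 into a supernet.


Original prefix: /21
Number of subnets: 2 = 2^1
New prefix = 21 - 1 = 20
Supernet: 212.13.128.0/20


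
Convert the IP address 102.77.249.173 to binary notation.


102 = 01100110
77 = 01001101
249 = 11111001
173 = 10101101
Binary: 01100110.01001101.11111001.10101101


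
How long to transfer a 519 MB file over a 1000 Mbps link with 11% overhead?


Effective throughput = 1000 * (1 - 11/100) = 890 Mbps
File size in Mb = 519 * 8 = 4152 Mb
Time = 4152 / 890
Time = 4.6652 seconds


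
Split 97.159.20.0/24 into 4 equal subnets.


New prefix = 24 + 2 = 26
Each subnet has 64 addresses
  97.159.20.0/26
  97.159.20.64/26
  97.159.20.128/26
  97.159.20.192/26
Subnets: 97.159.20.0/26, 97.159.20.64/26, 97.159.20.128/26, 97.159.20.192/26


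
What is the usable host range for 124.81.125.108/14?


Network: 124.80.0.0
Broadcast: 124.83.255.255
First usable = network + 1
Last usable = broadcast - 1
Range: 124.80.0.1 to 124.83.255.254


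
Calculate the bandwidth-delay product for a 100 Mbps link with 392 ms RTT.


BDP = bandwidth * RTT
= 100 Mbps * 392 ms
= 100 * 1e6 * 392 / 1000 bits
= 39200000 bits
= 4900000 bytes
= 4785.1562 KB
BDP = 39200000 bits (4900000 bytes)


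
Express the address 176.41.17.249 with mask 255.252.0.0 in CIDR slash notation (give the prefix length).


Binary: 11111111.11111100.00000000.00000000
Count leading 1s
Prefix: /14


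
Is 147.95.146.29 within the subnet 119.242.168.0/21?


Subnet network: 119.242.168.0
Test IP AND mask: 147.95.144.0
No, 147.95.146.29 is not in 119.242.168.0/21


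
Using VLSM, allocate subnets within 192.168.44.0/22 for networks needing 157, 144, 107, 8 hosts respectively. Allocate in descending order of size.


157 hosts -> /24 (254 usable): 192.168.44.0/24
144 hosts -> /24 (254 usable): 192.168.45.0/24
107 hosts -> /25 (126 usable): 192.168.46.0/25
8 hosts -> /28 (14 usable): 192.168.46.128/28
Allocation: 192.168.44.0/24 (157 hosts, 254 usable); 192.168.45.0/24 (144 hosts, 254 usable); 192.168.46.0/25 (107 hosts, 126 usable); 192.168.46.128/28 (8 hosts, 14 usable)


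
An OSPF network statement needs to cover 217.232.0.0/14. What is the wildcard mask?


Subnet mask: 255.252.0.0
Wildcard = 255.255.255.255 - subnet mask
255 - 255 = 0
255 - 252 = 3
255 - 0 = 255
255 - 0 = 255
Wildcard: 0.3.255.255


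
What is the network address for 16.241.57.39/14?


IP:   00010000.11110001.00111001.00100111
Mask: 11111111.11111100.00000000.00000000
AND operation:
Net:  00010000.11110000.00000000.00000000
Network: 16.240.0.0/14


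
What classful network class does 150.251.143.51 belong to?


First octet: 150
Binary: 10010110
10xxxxxx -> Class B (128-191)
Class B, default mask 255.255.0.0 (/16)


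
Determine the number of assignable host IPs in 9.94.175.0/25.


Host bits = 32 - 25 = 7
Total addresses = 2^7 = 128
Usable = total - 2 (network and broadcast)
Usable hosts: 126


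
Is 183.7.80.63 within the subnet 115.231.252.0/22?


Subnet network: 115.231.252.0
Test IP AND mask: 183.7.80.0
No, 183.7.80.63 is not in 115.231.252.0/22


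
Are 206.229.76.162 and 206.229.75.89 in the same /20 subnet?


Mask: 255.255.240.0
206.229.76.162 AND mask = 206.229.64.0
206.229.75.89 AND mask = 206.229.64.0
Yes, same subnet (206.229.64.0)


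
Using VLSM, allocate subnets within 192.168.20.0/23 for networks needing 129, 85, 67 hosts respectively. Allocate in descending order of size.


129 hosts -> /24 (254 usable): 192.168.20.0/24
85 hosts -> /25 (126 usable): 192.168.21.0/25
67 hosts -> /25 (126 usable): 192.168.21.128/25
Allocation: 192.168.20.0/24 (129 hosts, 254 usable); 192.168.21.0/25 (85 hosts, 126 usable); 192.168.21.128/25 (67 hosts, 126 usable)


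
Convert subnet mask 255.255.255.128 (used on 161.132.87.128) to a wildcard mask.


Subnet mask: 255.255.255.128
Wildcard = 255.255.255.255 - subnet mask
255 - 255 = 0
255 - 255 = 0
255 - 255 = 0
255 - 128 = 127
Wildcard: 0.0.0.127


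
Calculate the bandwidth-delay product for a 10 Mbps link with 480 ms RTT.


BDP = bandwidth * RTT
= 10 Mbps * 480 ms
= 10 * 1e6 * 480 / 1000 bits
= 4800000 bits
= 600000 bytes
= 585.9375 KB
BDP = 4800000 bits (600000 bytes)


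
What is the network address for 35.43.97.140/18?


IP:   00100011.00101011.01100001.10001100
Mask: 11111111.11111111.11000000.00000000
AND operation:
Net:  00100011.00101011.01000000.00000000
Network: 35.43.64.0/18


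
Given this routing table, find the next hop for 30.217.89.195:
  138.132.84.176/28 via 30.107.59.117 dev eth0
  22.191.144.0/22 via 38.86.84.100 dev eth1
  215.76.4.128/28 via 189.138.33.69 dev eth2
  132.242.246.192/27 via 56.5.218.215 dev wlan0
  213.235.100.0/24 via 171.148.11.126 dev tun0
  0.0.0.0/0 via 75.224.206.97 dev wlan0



Longest prefix match for 30.217.89.195:
  /28 138.132.84.176: no
  /22 22.191.144.0: no
  /28 215.76.4.128: no
  /27 132.242.246.192: no
  /24 213.235.100.0: no
  /0 0.0.0.0: MATCH
Selected: next-hop 75.224.206.97 via wlan0 (matched /0)


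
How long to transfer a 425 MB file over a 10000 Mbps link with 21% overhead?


Effective throughput = 10000 * (1 - 21/100) = 7900 Mbps
File size in Mb = 425 * 8 = 3400 Mb
Time = 3400 / 7900
Time = 0.4304 seconds


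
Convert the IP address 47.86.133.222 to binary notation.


47 = 00101111
86 = 01010110
133 = 10000101
222 = 11011110
Binary: 00101111.01010110.10000101.11011110


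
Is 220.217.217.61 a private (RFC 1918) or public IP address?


RFC 1918 private ranges:
  10.0.0.0/8 (10.0.0.0 - 10.255.255.255)
  172.16.0.0/12 (172.16.0.0 - 172.31.255.255)
  192.168.0.0/16 (192.168.0.0 - 192.168.255.255)
Public (not in any RFC 1918 range)


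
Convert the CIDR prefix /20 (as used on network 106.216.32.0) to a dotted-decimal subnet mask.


/20 means 20 network bits, 12 host bits
Binary: 11111111111111111111000000000000
Mask: 255.255.240.0


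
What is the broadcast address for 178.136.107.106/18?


Network: 178.136.64.0/18
Host bits = 14
Set all host bits to 1:
Broadcast: 178.136.127.255


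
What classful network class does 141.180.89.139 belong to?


First octet: 141
Binary: 10001101
10xxxxxx -> Class B (128-191)
Class B, default mask 255.255.0.0 (/16)


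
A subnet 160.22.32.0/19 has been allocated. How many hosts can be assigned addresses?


Host bits = 32 - 19 = 13
Total addresses = 2^13 = 8192
Usable = total - 2 (network and broadcast)
Usable hosts: 8190


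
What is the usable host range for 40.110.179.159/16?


Network: 40.110.0.0
Broadcast: 40.110.255.255
First usable = network + 1
Last usable = broadcast - 1
Range: 40.110.0.1 to 40.110.255.254


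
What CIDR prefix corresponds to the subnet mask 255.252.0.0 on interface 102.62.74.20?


Binary: 11111111.11111100.00000000.00000000
Count leading 1s
Prefix: /14


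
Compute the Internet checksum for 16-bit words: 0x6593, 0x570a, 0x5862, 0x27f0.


Sum all words (with carry folding):
+ 0x6593 = 0x6593
+ 0x570a = 0xbc9d
+ 0x5862 = 0x1500
+ 0x27f0 = 0x3cf0
One's complement: ~0x3cf0
Checksum = 0xc30f


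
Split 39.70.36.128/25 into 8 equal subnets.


New prefix = 25 + 3 = 28
Each subnet has 16 addresses
  39.70.36.128/28
  39.70.36.144/28
  39.70.36.160/28
  39.70.36.176/28
  39.70.36.192/28
  39.70.36.208/28
  39.70.36.224/28
  39.70.36.240/28
Subnets: 39.70.36.128/28, 39.70.36.144/28, 39.70.36.160/28, 39.70.36.176/28, 39.70.36.192/28, 39.70.36.208/28, 39.70.36.224/28, 39.70.36.240/28


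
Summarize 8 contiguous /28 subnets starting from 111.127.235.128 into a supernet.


Original prefix: /28
Number of subnets: 8 = 2^3
New prefix = 28 - 3 = 25
Supernet: 111.127.235.128/25


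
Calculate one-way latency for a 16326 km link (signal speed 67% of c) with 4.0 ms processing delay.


Speed = 0.67 * 3e5 km/s = 201000 km/s
Propagation delay = 16326 / 201000 = 0.0812 s = 81.2239 ms
Processing delay = 4.0 ms
Total one-way latency = 85.2239 ms


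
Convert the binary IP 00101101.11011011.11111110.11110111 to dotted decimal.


00101101 = 45
11011011 = 219
11111110 = 254
11110111 = 247
IP: 45.219.254.247


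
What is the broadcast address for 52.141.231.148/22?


Network: 52.141.228.0/22
Host bits = 10
Set all host bits to 1:
Broadcast: 52.141.231.255


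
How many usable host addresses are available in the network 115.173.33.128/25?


Host bits = 32 - 25 = 7
Total addresses = 2^7 = 128
Usable = total - 2 (network and broadcast)
Usable hosts: 126
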